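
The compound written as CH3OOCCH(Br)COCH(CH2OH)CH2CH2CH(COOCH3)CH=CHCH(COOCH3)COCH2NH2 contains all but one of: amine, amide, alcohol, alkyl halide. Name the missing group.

alcohol: present (CH(CH2OH) — pendant –CH2OH on an sp³ backbone C → alcohol).
amine: present (CH2NH2 — –NH2 on an sp³ carbon with no adjacent C=O → amine).
alkyl halide: present (CH(Br) — halogen on an sp³ carbon → alkyl halide).
amide: no segment matches this pattern.

amide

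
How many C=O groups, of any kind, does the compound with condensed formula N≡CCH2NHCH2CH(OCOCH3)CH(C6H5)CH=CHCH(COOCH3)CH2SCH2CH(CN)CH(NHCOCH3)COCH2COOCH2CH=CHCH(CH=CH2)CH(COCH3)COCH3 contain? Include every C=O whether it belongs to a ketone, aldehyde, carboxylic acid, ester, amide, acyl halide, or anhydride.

7

CH(OCOCH3): ester, 1 C=O (running total 1).
CH(COOCH3): ester, 1 C=O (running total 2).
CH(NHCOCH3): amide, 1 C=O (running total 3).
CO: ketone, 1 C=O (running total 4).
CH2COOCH2: ester, 1 C=O (running total 5).
CH(COCH3): ketone, 1 C=O (running total 6).
CO: ketone, 1 C=O (running total 7).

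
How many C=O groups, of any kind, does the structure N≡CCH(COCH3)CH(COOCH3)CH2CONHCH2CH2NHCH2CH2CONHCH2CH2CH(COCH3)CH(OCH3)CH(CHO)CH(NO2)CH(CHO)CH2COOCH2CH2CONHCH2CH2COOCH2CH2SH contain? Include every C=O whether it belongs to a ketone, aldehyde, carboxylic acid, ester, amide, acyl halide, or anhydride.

10

CH(COCH3): ketone, 1 C=O (running total 1).
CH(COOCH3): ester, 1 C=O (running total 2).
CH2CONHCH2: amide, 1 C=O (running total 3).
CH2CONHCH2: amide, 1 C=O (running total 4).
CH(COCH3): ketone, 1 C=O (running total 5).
CH(CHO): aldehyde, 1 C=O (running total 6).
CH(CHO): aldehyde, 1 C=O (running total 7).
CH2COOCH2: ester, 1 C=O (running total 8).
CH2CONHCH2: amide, 1 C=O (running total 9).
CH2COOCH2: ester, 1 C=O (running total 10).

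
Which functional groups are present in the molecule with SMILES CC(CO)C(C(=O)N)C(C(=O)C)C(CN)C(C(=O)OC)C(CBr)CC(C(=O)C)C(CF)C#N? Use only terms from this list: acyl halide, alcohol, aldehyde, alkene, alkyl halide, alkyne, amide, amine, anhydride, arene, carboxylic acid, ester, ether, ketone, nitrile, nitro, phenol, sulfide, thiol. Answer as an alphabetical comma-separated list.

alcohol, alkyl halide, amide, amine, ester, ketone, nitrile

pendant –CH2OH on an sp³ backbone C → alcohol.
pendant –CONH2: carbonyl C bonded to C and N → amide.
pendant –COCH3: carbonyl C bonded to two carbons → ketone.
pendant –CH2NH2: N on sp³ C, no adjacent C=O → amine.
pendant –COOCH3: carbonyl C bonded to C and –OCH3 → ester.
pendant –CH2X: halogen on sp³ carbon → alkyl halide.
pendant –COCH3: carbonyl C bonded to two carbons → ketone.
pendant –CH2X: halogen on sp³ carbon → alkyl halide.
–C≡N: carbon triple-bonded to nitrogen → nitrile.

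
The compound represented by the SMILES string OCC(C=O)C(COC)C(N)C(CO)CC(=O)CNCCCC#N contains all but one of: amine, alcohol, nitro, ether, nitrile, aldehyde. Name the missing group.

nitro

ether: present (CH(CH2OCH3) — pendant –CH2OCH3: C–O–C linkage → ether).
nitrile: present (CN — –C≡N: carbon triple-bonded to nitrogen → nitrile).
alcohol: present (HOCH2 — HO– on an sp³ carbon → alcohol).
amine: present (CH(NH2) — –NH2 on an sp³ carbon with no adjacent C=O → amine).
aldehyde: present (CH(CHO) — pendant –CHO: carbonyl C bonded to C and H → aldehyde).
nitro: no segment matches this pattern.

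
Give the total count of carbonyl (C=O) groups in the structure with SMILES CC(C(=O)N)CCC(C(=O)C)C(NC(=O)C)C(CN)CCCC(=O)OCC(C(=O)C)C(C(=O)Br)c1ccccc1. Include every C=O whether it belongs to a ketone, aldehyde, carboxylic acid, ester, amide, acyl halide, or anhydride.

CH(CONH2): amide, 1 C=O (running total 1).
CH(COCH3): ketone, 1 C=O (running total 2).
CH(NHCOCH3): amide, 1 C=O (running total 3).
CH2COOCH2: ester, 1 C=O (running total 4).
CH(COCH3): ketone, 1 C=O (running total 5).
CH(COBr): acyl halide, 1 C=O (running total 6).

6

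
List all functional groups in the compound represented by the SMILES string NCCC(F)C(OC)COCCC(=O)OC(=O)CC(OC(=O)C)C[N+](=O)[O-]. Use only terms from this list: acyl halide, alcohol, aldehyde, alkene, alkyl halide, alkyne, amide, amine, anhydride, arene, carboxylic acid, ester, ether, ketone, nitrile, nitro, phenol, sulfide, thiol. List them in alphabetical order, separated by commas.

alkyl halide, amine, anhydride, ester, ether, nitro

Taking each segment in turn:
  H2NCH2: –NH2 on an sp³ carbon with no adjacent C=O → amine.
  CH(F): halogen on an sp³ carbon → alkyl halide.
  CH(OCH3): pendant –OCH3: C–O–C with sp³ C, no adjacent C=O → ether.
  CH2OCH2: C–O–C with sp³ carbons on both sides and no adjacent C=O → ether.
  CH2CO-O-COCH2: two acyl groups sharing one oxygen, –C(=O)–O–C(=O)– → anhydride.
  CH(OCOCH3): pendant –OC(=O)CH3: an acyloxy group → ester.
  CH2NO2: –NO2 on carbon → nitro group.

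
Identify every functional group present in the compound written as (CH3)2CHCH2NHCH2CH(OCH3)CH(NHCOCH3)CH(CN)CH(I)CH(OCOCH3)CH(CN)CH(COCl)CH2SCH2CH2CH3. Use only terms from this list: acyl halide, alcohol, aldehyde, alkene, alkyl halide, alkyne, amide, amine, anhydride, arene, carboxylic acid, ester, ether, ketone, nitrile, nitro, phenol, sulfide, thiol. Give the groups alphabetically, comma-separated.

Taking each segment in turn:
  CH2NHCH2: C–N–C with sp³ carbons and no adjacent C=O → amine (secondary).
  CH(OCH3): pendant –OCH3: C–O–C with sp³ C, no adjacent C=O → ether.
  CH(NHCOCH3): pendant –NHC(=O)CH3: N bonded to a carbonyl → amide (not amine).
  CH(CN): pendant –C≡N: nitrile.
  CH(I): halogen on an sp³ carbon → alkyl halide.
  CH(OCOCH3): pendant –OC(=O)CH3: an acyloxy group → ester.
  CH(CN): pendant –C≡N: nitrile.
  CH(COCl): pendant –C(=O)X: carbonyl C bonded to C and halogen → acyl halide.
  CH2SCH2: C–S–C linkage → sulfide (thioether).

acyl halide, alkyl halide, amide, amine, ester, ether, nitrile, sulfide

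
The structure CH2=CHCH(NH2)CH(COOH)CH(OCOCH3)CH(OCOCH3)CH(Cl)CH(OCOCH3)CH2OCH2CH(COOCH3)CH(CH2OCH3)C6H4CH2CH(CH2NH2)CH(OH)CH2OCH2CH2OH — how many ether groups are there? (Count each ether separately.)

3

C=C double bond → alkene.
–NH2 on an sp³ carbon with no adjacent C=O → amine.
pendant –COOH: carbonyl C bonded to C and –OH → carboxylic acid.
pendant –OC(=O)CH3: an acyloxy group → ester.
pendant –OC(=O)CH3: an acyloxy group → ester.
halogen on an sp³ carbon → alkyl halide.
pendant –OC(=O)CH3: an acyloxy group → ester.
C–O–C with sp³ carbons on both sides and no adjacent C=O → ether.
pendant –COOCH3: carbonyl C bonded to C and –OCH3 → ester.
pendant –CH2OCH3: C–O–C linkage → ether.
para-disubstituted benzene ring → arene.
pendant –CH2NH2: N on sp³ C, no adjacent C=O → amine.
–OH on an sp³ carbon → alcohol (secondary).
C–O–C with sp³ carbons on both sides and no adjacent C=O → ether.
–OH on an sp³ carbon → alcohol.
Ether appears at: CH2OCH2, CH(CH2OCH3), CH2OCH2 → 3.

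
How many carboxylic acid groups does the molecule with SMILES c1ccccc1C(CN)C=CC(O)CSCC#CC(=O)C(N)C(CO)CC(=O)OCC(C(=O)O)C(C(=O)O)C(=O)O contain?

C6H5– phenyl ring → arene.
pendant –CH2NH2: N on sp³ C, no adjacent C=O → amine.
C=C double bond → alkene.
–OH on an sp³ carbon → alcohol (secondary).
C–S–C linkage → sulfide (thioether).
C≡C triple bond → alkyne.
–C(=O)– with carbon on both sides → ketone.
–NH2 on an sp³ carbon with no adjacent C=O → amine.
pendant –CH2OH on an sp³ backbone C → alcohol.
–C(=O)–O–C with C on the carbonyl side → ester.
pendant –COOH: carbonyl C bonded to C and –OH → carboxylic acid.
pendant –COOH: carbonyl C bonded to C and –OH → carboxylic acid.
–COOH: carbonyl C bonded to –OH and C → carboxylic acid (the –OH is not a separate alcohol).
Carboxylic acid appears at: CH(COOH), CH(COOH), COOH → 3.

3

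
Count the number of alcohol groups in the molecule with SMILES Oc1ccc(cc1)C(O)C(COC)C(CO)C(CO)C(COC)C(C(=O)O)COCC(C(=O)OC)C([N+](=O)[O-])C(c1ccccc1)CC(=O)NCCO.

4

Taking each segment in turn:
  HOC6H4: –OH attached directly to an aromatic ring → phenol (not alcohol); the ring itself is an arene.
  CH(OH): –OH on an sp³ carbon → alcohol (secondary).
  CH(CH2OCH3): pendant –CH2OCH3: C–O–C linkage → ether.
  CH(CH2OH): pendant –CH2OH on an sp³ backbone C → alcohol.
  CH(CH2OH): pendant –CH2OH on an sp³ backbone C → alcohol.
  CH(CH2OCH3): pendant –CH2OCH3: C–O–C linkage → ether.
  CH(COOH): pendant –COOH: carbonyl C bonded to C and –OH → carboxylic acid.
  CH2OCH2: C–O–C with sp³ carbons on both sides and no adjacent C=O → ether.
  CH(COOCH3): pendant –COOCH3: carbonyl C bonded to C and –OCH3 → ester.
  CH(NO2): –NO2 on an sp³ carbon → nitro (the N=O is not a carbonyl).
  CH(C6H5): pendant –C6H5: benzene ring → arene.
  CH2CONHCH2: –C(=O)–N– linkage → amide (the N is not an amine).
  CH2OH: –OH on an sp³ carbon → alcohol.
Alcohol appears at: CH(OH), CH(CH2OH), CH(CH2OH), CH2OH → 4.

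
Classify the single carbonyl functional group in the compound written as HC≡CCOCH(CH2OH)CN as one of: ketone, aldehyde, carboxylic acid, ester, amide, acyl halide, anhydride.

ketone

The carbonyl is in the CO segment: –C(=O)– with carbon on both sides → ketone.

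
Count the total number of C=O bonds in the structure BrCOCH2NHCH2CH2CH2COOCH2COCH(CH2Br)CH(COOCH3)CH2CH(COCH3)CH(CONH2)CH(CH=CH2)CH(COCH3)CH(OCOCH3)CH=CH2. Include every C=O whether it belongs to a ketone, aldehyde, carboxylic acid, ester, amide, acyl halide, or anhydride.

BrCO: acyl halide, 1 C=O (running total 1).
CH2COOCH2: ester, 1 C=O (running total 2).
CO: ketone, 1 C=O (running total 3).
CH(COOCH3): ester, 1 C=O (running total 4).
CH(COCH3): ketone, 1 C=O (running total 5).
CH(CONH2): amide, 1 C=O (running total 6).
CH(COCH3): ketone, 1 C=O (running total 7).
CH(OCOCH3): ester, 1 C=O (running total 8).

8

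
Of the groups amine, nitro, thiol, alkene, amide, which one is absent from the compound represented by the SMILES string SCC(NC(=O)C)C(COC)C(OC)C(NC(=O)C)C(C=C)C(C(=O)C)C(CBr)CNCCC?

nitro

amine: present (CH2NHCH2 — C–N–C with sp³ carbons and no adjacent C=O → amine (secondary)).
thiol: present (HSCH2 — –SH on an sp³ carbon → thiol).
amide: present (CH(NHCOCH3) — pendant –NHC(=O)CH3: N bonded to a carbonyl → amide (not amine)).
alkene: present (CH(CH=CH2) — pendant –CH=CH2: C=C double bond → alkene).
nitro: no segment matches this pattern.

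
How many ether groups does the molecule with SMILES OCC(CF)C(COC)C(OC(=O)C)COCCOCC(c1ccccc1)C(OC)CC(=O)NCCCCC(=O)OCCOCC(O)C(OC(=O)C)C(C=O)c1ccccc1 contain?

HO– on an sp³ carbon → alcohol.
pendant –CH2X: halogen on sp³ carbon → alkyl halide.
pendant –CH2OCH3: C–O–C linkage → ether.
pendant –OC(=O)CH3: an acyloxy group → ester.
C–O–C with sp³ carbons on both sides and no adjacent C=O → ether.
C–O–C with sp³ carbons on both sides and no adjacent C=O → ether.
pendant –C6H5: benzene ring → arene.
pendant –OCH3: C–O–C with sp³ C, no adjacent C=O → ether.
–C(=O)–N– linkage → amide (the N is not an amine).
–C(=O)–O–C with C on the carbonyl side → ester.
C–O–C with sp³ carbons on both sides and no adjacent C=O → ether.
–OH on an sp³ carbon → alcohol (secondary).
pendant –OC(=O)CH3: an acyloxy group → ester.
pendant –CHO: carbonyl C bonded to C and H → aldehyde.
–C6H5 phenyl ring → arene.
Ether appears at: CH(CH2OCH3), CH2OCH2, CH2OCH2, CH(OCH3), CH2OCH2 → 5.

5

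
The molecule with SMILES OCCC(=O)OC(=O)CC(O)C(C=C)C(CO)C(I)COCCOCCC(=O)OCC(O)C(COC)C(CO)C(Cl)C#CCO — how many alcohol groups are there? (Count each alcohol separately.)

6

Working along the chain:
  HOCH2: HO– on an sp³ carbon → alcohol.
  CH2CO-O-COCH2: two acyl groups sharing one oxygen, –C(=O)–O–C(=O)– → anhydride.
  CH(OH): –OH on an sp³ carbon → alcohol (secondary).
  CH(CH=CH2): pendant –CH=CH2: C=C double bond → alkene.
  CH(CH2OH): pendant –CH2OH on an sp³ backbone C → alcohol.
  CH(I): halogen on an sp³ carbon → alkyl halide.
  CH2OCH2: C–O–C with sp³ carbons on both sides and no adjacent C=O → ether.
  CH2OCH2: C–O–C with sp³ carbons on both sides and no adjacent C=O → ether.
  CH2COOCH2: –C(=O)–O–C with C on the carbonyl side → ester.
  CH(OH): –OH on an sp³ carbon → alcohol (secondary).
  CH(CH2OCH3): pendant –CH2OCH3: C–O–C linkage → ether.
  CH(CH2OH): pendant –CH2OH on an sp³ backbone C → alcohol.
  CH(Cl): halogen on an sp³ carbon → alkyl halide.
  C≡C: C≡C triple bond → alkyne.
  CH2OH: –OH on an sp³ carbon → alcohol.
Alcohol appears at: HOCH2, CH(OH), CH(CH2OH), CH(OH), CH(CH2OH), CH2OH → 6.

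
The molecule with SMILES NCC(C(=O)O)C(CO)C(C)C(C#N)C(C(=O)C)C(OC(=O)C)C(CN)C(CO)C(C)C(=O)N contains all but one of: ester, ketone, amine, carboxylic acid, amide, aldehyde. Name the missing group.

ester: present (CH(OCOCH3) — pendant –OC(=O)CH3: an acyloxy group → ester).
amine: present (H2NCH2 — –NH2 on an sp³ carbon with no adjacent C=O → amine).
ketone: present (CH(COCH3) — pendant –COCH3: carbonyl C bonded to two carbons → ketone).
carboxylic acid: present (CH(COOH) — pendant –COOH: carbonyl C bonded to C and –OH → carboxylic acid).
amide: present (CONH2 — –C(=O)NH2: carbonyl C bonded to C and to N → amide (the N is not a separate amine)).
aldehyde: absent. In CH(COCH3), the carbonyl carbon is bonded to two carbons, so it is a ketone, not an aldehyde. In CH(COOH), the carbonyl carbon bears –OH, not –H, so it is a carboxylic acid.

aldehyde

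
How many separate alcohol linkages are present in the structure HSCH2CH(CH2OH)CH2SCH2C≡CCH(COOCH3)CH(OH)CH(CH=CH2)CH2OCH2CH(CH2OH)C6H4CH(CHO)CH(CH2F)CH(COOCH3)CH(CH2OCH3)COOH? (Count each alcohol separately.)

–SH on an sp³ carbon → thiol.
pendant –CH2OH on an sp³ backbone C → alcohol.
C–S–C linkage → sulfide (thioether).
C≡C triple bond → alkyne.
pendant –COOCH3: carbonyl C bonded to C and –OCH3 → ester.
–OH on an sp³ carbon → alcohol (secondary).
pendant –CH=CH2: C=C double bond → alkene.
C–O–C with sp³ carbons on both sides and no adjacent C=O → ether.
pendant –CH2OH on an sp³ backbone C → alcohol.
para-disubstituted benzene ring → arene.
pendant –CHO: carbonyl C bonded to C and H → aldehyde.
pendant –CH2X: halogen on sp³ carbon → alkyl halide.
pendant –COOCH3: carbonyl C bonded to C and –OCH3 → ester.
pendant –CH2OCH3: C–O–C linkage → ether.
–COOH: carbonyl C bonded to –OH and C → carboxylic acid (the –OH is not a separate alcohol).
Alcohol appears at: CH(CH2OH), CH(OH), CH(CH2OH) → 3.

3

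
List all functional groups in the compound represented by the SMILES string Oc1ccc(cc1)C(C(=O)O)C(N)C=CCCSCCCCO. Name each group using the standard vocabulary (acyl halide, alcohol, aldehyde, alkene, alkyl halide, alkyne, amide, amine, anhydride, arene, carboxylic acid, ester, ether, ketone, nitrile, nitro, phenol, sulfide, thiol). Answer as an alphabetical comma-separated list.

alcohol, alkene, amine, arene, carboxylic acid, phenol, sulfide

Reading the structure from left to right:
  HOC6H4: –OH attached directly to an aromatic ring → phenol (not alcohol); the ring itself is an arene.
  CH(COOH): pendant –COOH: carbonyl C bonded to C and –OH → carboxylic acid.
  CH(NH2): –NH2 on an sp³ carbon with no adjacent C=O → amine.
  CH=CH: C=C double bond → alkene.
  CH2SCH2: C–S–C linkage → sulfide (thioether).
  CH2OH: –OH on an sp³ carbon → alcohol.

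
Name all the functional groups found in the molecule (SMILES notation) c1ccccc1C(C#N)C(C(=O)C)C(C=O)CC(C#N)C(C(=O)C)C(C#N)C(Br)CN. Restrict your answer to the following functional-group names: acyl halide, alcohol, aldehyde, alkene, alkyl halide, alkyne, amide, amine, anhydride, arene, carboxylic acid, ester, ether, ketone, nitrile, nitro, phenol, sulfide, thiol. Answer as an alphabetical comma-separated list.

aldehyde, alkyl halide, amine, arene, ketone, nitrile

Reading the structure from left to right:
  C6H5: C6H5– phenyl ring → arene.
  CH(CN): pendant –C≡N: nitrile.
  CH(COCH3): pendant –COCH3: carbonyl C bonded to two carbons → ketone.
  CH(CHO): pendant –CHO: carbonyl C bonded to C and H → aldehyde.
  CH(CN): pendant –C≡N: nitrile.
  CH(COCH3): pendant –COCH3: carbonyl C bonded to two carbons → ketone.
  CH(CN): pendant –C≡N: nitrile.
  CH(Br): halogen on an sp³ carbon → alkyl halide.
  CH2NH2: –NH2 on an sp³ carbon with no adjacent C=O → amine.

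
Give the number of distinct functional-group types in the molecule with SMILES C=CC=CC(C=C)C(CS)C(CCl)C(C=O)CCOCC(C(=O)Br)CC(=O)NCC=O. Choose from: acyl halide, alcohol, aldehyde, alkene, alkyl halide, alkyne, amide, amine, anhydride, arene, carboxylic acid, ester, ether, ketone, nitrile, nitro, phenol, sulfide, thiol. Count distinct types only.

7

Working along the chain:
  CH2=CH: C=C double bond → alkene.
  CH=CH: C=C double bond → alkene.
  CH(CH=CH2): pendant –CH=CH2: C=C double bond → alkene.
  CH(CH2SH): pendant –CH2SH → thiol.
  CH(CH2Cl): pendant –CH2X: halogen on sp³ carbon → alkyl halide.
  CH(CHO): pendant –CHO: carbonyl C bonded to C and H → aldehyde.
  CH2OCH2: C–O–C with sp³ carbons on both sides and no adjacent C=O → ether.
  CH(COBr): pendant –C(=O)X: carbonyl C bonded to C and halogen → acyl halide.
  CH2CONHCH2: –C(=O)–N– linkage → amide (the N is not an amine).
  CHO: terminal –CHO: carbonyl C bonded to H and C → aldehyde.
Distinct types present: acyl halide, aldehyde, alkene, alkyl halide, amide, ether, thiol.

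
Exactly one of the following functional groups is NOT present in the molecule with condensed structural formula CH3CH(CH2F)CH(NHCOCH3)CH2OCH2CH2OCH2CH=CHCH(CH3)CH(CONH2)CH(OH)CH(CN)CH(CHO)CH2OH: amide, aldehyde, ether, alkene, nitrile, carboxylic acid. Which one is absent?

amide: present (CH(NHCOCH3) — pendant –NHC(=O)CH3: N bonded to a carbonyl → amide (not amine)).
aldehyde: present (CH(CHO) — pendant –CHO: carbonyl C bonded to C and H → aldehyde).
alkene: present (CH=CH — C=C double bond → alkene).
nitrile: present (CH(CN) — pendant –C≡N: nitrile).
ether: present (CH2OCH2 — C–O–C with sp³ carbons on both sides and no adjacent C=O → ether).
carboxylic acid: absent. In each of CH(NHCOCH3) and CH(CONH2), the carbonyl is bonded to nitrogen, not to –OH; that is an amide.

carboxylic acid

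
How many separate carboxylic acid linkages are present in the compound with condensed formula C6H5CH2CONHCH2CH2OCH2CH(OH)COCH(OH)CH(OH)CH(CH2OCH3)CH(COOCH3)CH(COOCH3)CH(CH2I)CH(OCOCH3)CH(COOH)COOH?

2

Working along the chain:
  C6H5: C6H5– phenyl ring → arene.
  CH2CONHCH2: –C(=O)–N– linkage → amide (the N is not an amine).
  CH2OCH2: C–O–C with sp³ carbons on both sides and no adjacent C=O → ether.
  CH(OH): –OH on an sp³ carbon → alcohol (secondary).
  CO: –C(=O)– with carbon on both sides → ketone.
  CH(OH): –OH on an sp³ carbon → alcohol (secondary).
  CH(OH): –OH on an sp³ carbon → alcohol (secondary).
  CH(CH2OCH3): pendant –CH2OCH3: C–O–C linkage → ether.
  CH(COOCH3): pendant –COOCH3: carbonyl C bonded to C and –OCH3 → ester.
  CH(COOCH3): pendant –COOCH3: carbonyl C bonded to C and –OCH3 → ester.
  CH(CH2I): pendant –CH2X: halogen on sp³ carbon → alkyl halide.
  CH(OCOCH3): pendant –OC(=O)CH3: an acyloxy group → ester.
  CH(COOH): pendant –COOH: carbonyl C bonded to C and –OH → carboxylic acid.
  COOH: –COOH: carbonyl C bonded to –OH and C → carboxylic acid (the –OH is not a separate alcohol).
Carboxylic acid appears at: CH(COOH), COOH → 2.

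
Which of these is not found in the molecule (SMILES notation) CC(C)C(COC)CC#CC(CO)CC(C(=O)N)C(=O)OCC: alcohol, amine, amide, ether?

amine

alcohol: present (CH(CH2OH) — pendant –CH2OH on an sp³ backbone C → alcohol).
ether: present (CH(CH2OCH3) — pendant –CH2OCH3: C–O–C linkage → ether).
amide: present (CH(CONH2) — pendant –CONH2: carbonyl C bonded to C and N → amide).
amine: absent. In CH(CONH2), the nitrogen is bonded directly to a carbonyl carbon, making it part of an amide, not a free amine.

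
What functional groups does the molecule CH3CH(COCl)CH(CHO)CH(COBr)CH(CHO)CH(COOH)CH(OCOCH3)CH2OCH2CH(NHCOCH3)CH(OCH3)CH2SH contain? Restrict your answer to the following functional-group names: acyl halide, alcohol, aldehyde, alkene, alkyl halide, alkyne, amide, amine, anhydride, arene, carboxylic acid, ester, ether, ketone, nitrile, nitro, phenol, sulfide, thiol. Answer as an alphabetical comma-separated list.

acyl halide, aldehyde, amide, carboxylic acid, ester, ether, thiol

Working along the chain:
  CH(COCl): pendant –C(=O)X: carbonyl C bonded to C and halogen → acyl halide.
  CH(CHO): pendant –CHO: carbonyl C bonded to C and H → aldehyde.
  CH(COBr): pendant –C(=O)X: carbonyl C bonded to C and halogen → acyl halide.
  CH(CHO): pendant –CHO: carbonyl C bonded to C and H → aldehyde.
  CH(COOH): pendant –COOH: carbonyl C bonded to C and –OH → carboxylic acid.
  CH(OCOCH3): pendant –OC(=O)CH3: an acyloxy group → ester.
  CH2OCH2: C–O–C with sp³ carbons on both sides and no adjacent C=O → ether.
  CH(NHCOCH3): pendant –NHC(=O)CH3: N bonded to a carbonyl → amide (not amine).
  CH(OCH3): pendant –OCH3: C–O–C with sp³ C, no adjacent C=O → ether.
  CH2SH: –SH on an sp³ carbon → thiol.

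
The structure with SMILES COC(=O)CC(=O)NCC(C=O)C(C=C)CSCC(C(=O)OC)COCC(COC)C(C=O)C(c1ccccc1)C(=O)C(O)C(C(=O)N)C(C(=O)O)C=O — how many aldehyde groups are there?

CH3O–C(=O)–: carbonyl C bonded to C and to –OCH3 → ester (not ketone + ether).
–C(=O)–N– linkage → amide (the N is not an amine).
pendant –CHO: carbonyl C bonded to C and H → aldehyde.
pendant –CH=CH2: C=C double bond → alkene.
C–S–C linkage → sulfide (thioether).
pendant –COOCH3: carbonyl C bonded to C and –OCH3 → ester.
C–O–C with sp³ carbons on both sides and no adjacent C=O → ether.
pendant –CH2OCH3: C–O–C linkage → ether.
pendant –CHO: carbonyl C bonded to C and H → aldehyde.
pendant –C6H5: benzene ring → arene.
–C(=O)– with carbon on both sides → ketone.
–OH on an sp³ carbon → alcohol (secondary).
pendant –CONH2: carbonyl C bonded to C and N → amide.
pendant –COOH: carbonyl C bonded to C and –OH → carboxylic acid.
terminal –CHO: carbonyl C bonded to H and C → aldehyde.
Aldehyde appears at: CH(CHO), CH(CHO), CHO → 3.

3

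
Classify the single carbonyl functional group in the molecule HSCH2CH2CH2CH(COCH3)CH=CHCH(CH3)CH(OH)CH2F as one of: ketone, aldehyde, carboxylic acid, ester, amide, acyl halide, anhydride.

The carbonyl is in the CH(COCH3) segment: pendant –COCH3: carbonyl C bonded to two carbons → ketone.

ketone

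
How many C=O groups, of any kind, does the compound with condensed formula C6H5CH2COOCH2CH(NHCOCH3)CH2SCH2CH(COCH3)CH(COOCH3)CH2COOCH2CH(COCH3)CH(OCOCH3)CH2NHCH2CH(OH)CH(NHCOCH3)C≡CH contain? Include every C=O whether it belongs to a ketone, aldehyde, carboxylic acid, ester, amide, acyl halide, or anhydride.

8

CH2COOCH2: ester, 1 C=O (running total 1).
CH(NHCOCH3): amide, 1 C=O (running total 2).
CH(COCH3): ketone, 1 C=O (running total 3).
CH(COOCH3): ester, 1 C=O (running total 4).
CH2COOCH2: ester, 1 C=O (running total 5).
CH(COCH3): ketone, 1 C=O (running total 6).
CH(OCOCH3): ester, 1 C=O (running total 7).
CH(NHCOCH3): amide, 1 C=O (running total 8).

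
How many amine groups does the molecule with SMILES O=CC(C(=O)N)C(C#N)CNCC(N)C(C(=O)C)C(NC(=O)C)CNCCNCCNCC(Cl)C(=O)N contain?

5

terminal –CHO: carbonyl C bonded to H and C → aldehyde.
pendant –CONH2: carbonyl C bonded to C and N → amide.
pendant –C≡N: nitrile.
C–N–C with sp³ carbons and no adjacent C=O → amine (secondary).
–NH2 on an sp³ carbon with no adjacent C=O → amine.
pendant –COCH3: carbonyl C bonded to two carbons → ketone.
pendant –NHC(=O)CH3: N bonded to a carbonyl → amide (not amine).
C–N–C with sp³ carbons and no adjacent C=O → amine (secondary).
C–N–C with sp³ carbons and no adjacent C=O → amine (secondary).
C–N–C with sp³ carbons and no adjacent C=O → amine (secondary).
halogen on an sp³ carbon → alkyl halide.
–C(=O)NH2: carbonyl C bonded to C and to N → amide (the N is not a separate amine).
Amine appears at: CH2NHCH2, CH(NH2), CH2NHCH2, CH2NHCH2, CH2NHCH2 → 5.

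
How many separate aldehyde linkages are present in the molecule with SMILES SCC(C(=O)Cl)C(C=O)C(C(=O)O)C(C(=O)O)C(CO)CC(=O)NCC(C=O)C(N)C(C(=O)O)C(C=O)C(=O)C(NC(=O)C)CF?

3

Reading the structure from left to right:
  HSCH2: –SH on an sp³ carbon → thiol.
  CH(COCl): pendant –C(=O)X: carbonyl C bonded to C and halogen → acyl halide.
  CH(CHO): pendant –CHO: carbonyl C bonded to C and H → aldehyde.
  CH(COOH): pendant –COOH: carbonyl C bonded to C and –OH → carboxylic acid.
  CH(COOH): pendant –COOH: carbonyl C bonded to C and –OH → carboxylic acid.
  CH(CH2OH): pendant –CH2OH on an sp³ backbone C → alcohol.
  CH2CONHCH2: –C(=O)–N– linkage → amide (the N is not an amine).
  CH(CHO): pendant –CHO: carbonyl C bonded to C and H → aldehyde.
  CH(NH2): –NH2 on an sp³ carbon with no adjacent C=O → amine.
  CH(COOH): pendant –COOH: carbonyl C bonded to C and –OH → carboxylic acid.
  CH(CHO): pendant –CHO: carbonyl C bonded to C and H → aldehyde.
  CO: –C(=O)– with carbon on both sides → ketone.
  CH(NHCOCH3): pendant –NHC(=O)CH3: N bonded to a carbonyl → amide (not amine).
  CH2F: halogen on an sp³ carbon → alkyl halide.
Aldehyde appears at: CH(CHO), CH(CHO), CH(CHO) → 3.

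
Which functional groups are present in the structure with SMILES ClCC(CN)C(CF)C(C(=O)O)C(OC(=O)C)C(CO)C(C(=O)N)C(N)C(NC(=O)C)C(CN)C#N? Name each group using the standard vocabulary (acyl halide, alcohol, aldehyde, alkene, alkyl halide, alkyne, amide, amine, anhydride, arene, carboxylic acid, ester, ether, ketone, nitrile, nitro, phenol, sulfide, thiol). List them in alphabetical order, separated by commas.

halogen on an sp³ carbon → alkyl halide.
pendant –CH2NH2: N on sp³ C, no adjacent C=O → amine.
pendant –CH2X: halogen on sp³ carbon → alkyl halide.
pendant –COOH: carbonyl C bonded to C and –OH → carboxylic acid.
pendant –OC(=O)CH3: an acyloxy group → ester.
pendant –CH2OH on an sp³ backbone C → alcohol.
pendant –CONH2: carbonyl C bonded to C and N → amide.
–NH2 on an sp³ carbon with no adjacent C=O → amine.
pendant –NHC(=O)CH3: N bonded to a carbonyl → amide (not amine).
pendant –CH2NH2: N on sp³ C, no adjacent C=O → amine.
–C≡N: carbon triple-bonded to nitrogen → nitrile.

alcohol, alkyl halide, amide, amine, carboxylic acid, ester, nitrile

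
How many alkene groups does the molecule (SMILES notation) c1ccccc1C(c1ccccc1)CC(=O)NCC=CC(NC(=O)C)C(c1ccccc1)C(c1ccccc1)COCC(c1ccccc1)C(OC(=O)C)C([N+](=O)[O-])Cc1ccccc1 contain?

C6H5– phenyl ring → arene.
pendant –C6H5: benzene ring → arene.
–C(=O)–N– linkage → amide (the N is not an amine).
C=C double bond → alkene.
pendant –NHC(=O)CH3: N bonded to a carbonyl → amide (not amine).
pendant –C6H5: benzene ring → arene.
pendant –C6H5: benzene ring → arene.
C–O–C with sp³ carbons on both sides and no adjacent C=O → ether.
pendant –C6H5: benzene ring → arene.
pendant –OC(=O)CH3: an acyloxy group → ester.
–NO2 on an sp³ carbon → nitro (the N=O is not a carbonyl).
–C6H5 phenyl ring → arene.
Alkene appears at: CH=CH → 1.

1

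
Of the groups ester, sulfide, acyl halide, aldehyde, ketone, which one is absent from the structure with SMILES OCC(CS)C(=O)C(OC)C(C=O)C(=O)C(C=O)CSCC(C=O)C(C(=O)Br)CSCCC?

ester

sulfide: present (CH2SCH2 — C–S–C linkage → sulfide (thioether)).
aldehyde: present (CH(CHO) — pendant –CHO: carbonyl C bonded to C and H → aldehyde).
acyl halide: present (CH(COBr) — pendant –C(=O)X: carbonyl C bonded to C and halogen → acyl halide).
ketone: present (CO — –C(=O)– with carbon on both sides → ketone).
ester: no segment matches this pattern.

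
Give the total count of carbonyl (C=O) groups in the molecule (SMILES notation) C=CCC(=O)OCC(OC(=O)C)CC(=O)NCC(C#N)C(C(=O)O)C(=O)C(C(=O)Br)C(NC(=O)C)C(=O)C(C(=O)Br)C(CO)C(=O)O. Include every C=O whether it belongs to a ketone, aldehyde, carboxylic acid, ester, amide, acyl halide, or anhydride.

10

CH2COOCH2: ester, 1 C=O (running total 1).
CH(OCOCH3): ester, 1 C=O (running total 2).
CH2CONHCH2: amide, 1 C=O (running total 3).
CH(COOH): carboxylic acid, 1 C=O (running total 4).
CO: ketone, 1 C=O (running total 5).
CH(COBr): acyl halide, 1 C=O (running total 6).
CH(NHCOCH3): amide, 1 C=O (running total 7).
CO: ketone, 1 C=O (running total 8).
CH(COBr): acyl halide, 1 C=O (running total 9).
COOH: carboxylic acid, 1 C=O (running total 10).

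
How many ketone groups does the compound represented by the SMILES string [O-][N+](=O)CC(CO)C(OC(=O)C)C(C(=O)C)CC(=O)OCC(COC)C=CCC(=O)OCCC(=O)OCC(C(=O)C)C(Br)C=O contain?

Taking each segment in turn:
  O2NCH2: –NO2 on carbon → nitro group.
  CH(CH2OH): pendant –CH2OH on an sp³ backbone C → alcohol.
  CH(OCOCH3): pendant –OC(=O)CH3: an acyloxy group → ester.
  CH(COCH3): pendant –COCH3: carbonyl C bonded to two carbons → ketone.
  CH2COOCH2: –C(=O)–O–C with C on the carbonyl side → ester.
  CH(CH2OCH3): pendant –CH2OCH3: C–O–C linkage → ether.
  CH=CH: C=C double bond → alkene.
  CH2COOCH2: –C(=O)–O–C with C on the carbonyl side → ester.
  CH2COOCH2: –C(=O)–O–C with C on the carbonyl side → ester.
  CH(COCH3): pendant –COCH3: carbonyl C bonded to two carbons → ketone.
  CH(Br): halogen on an sp³ carbon → alkyl halide.
  CHO: terminal –CHO: carbonyl C bonded to H and C → aldehyde.
Ketone appears at: CH(COCH3), CH(COCH3) → 2.

2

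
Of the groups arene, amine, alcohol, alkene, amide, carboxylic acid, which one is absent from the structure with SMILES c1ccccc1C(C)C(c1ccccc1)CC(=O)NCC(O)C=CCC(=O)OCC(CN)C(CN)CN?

amine: present (CH(CH2NH2) — pendant –CH2NH2: N on sp³ C, no adjacent C=O → amine).
amide: present (CH2CONHCH2 — –C(=O)–N– linkage → amide (the N is not an amine)).
alkene: present (CH=CH — C=C double bond → alkene).
alcohol: present (CH(OH) — –OH on an sp³ carbon → alcohol (secondary)).
arene: present (C6H5 — C6H5– phenyl ring → arene).
carboxylic acid: absent. In CH2COOCH2, the acyl oxygen is bonded to carbon (–O–C), not to H, so this is an ester. In CH2CONHCH2, the carbonyl is bonded to nitrogen, not to –OH; that is an amide.

carboxylic acid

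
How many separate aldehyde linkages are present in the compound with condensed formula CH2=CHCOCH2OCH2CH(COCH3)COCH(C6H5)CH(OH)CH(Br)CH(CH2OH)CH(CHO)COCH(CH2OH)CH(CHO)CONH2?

2

Reading the structure from left to right:
  CH2=CH: C=C double bond → alkene.
  CO: –C(=O)– with carbon on both sides → ketone.
  CH2OCH2: C–O–C with sp³ carbons on both sides and no adjacent C=O → ether.
  CH(COCH3): pendant –COCH3: carbonyl C bonded to two carbons → ketone.
  CO: –C(=O)– with carbon on both sides → ketone.
  CH(C6H5): pendant –C6H5: benzene ring → arene.
  CH(OH): –OH on an sp³ carbon → alcohol (secondary).
  CH(Br): halogen on an sp³ carbon → alkyl halide.
  CH(CH2OH): pendant –CH2OH on an sp³ backbone C → alcohol.
  CH(CHO): pendant –CHO: carbonyl C bonded to C and H → aldehyde.
  CO: –C(=O)– with carbon on both sides → ketone.
  CH(CH2OH): pendant –CH2OH on an sp³ backbone C → alcohol.
  CH(CHO): pendant –CHO: carbonyl C bonded to C and H → aldehyde.
  CONH2: –C(=O)NH2: carbonyl C bonded to C and to N → amide (the N is not a separate amine).
Aldehyde appears at: CH(CHO), CH(CHO) → 2.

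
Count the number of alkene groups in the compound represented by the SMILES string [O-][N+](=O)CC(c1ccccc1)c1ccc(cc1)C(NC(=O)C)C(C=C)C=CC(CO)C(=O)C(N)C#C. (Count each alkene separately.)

Taking each segment in turn:
  O2NCH2: –NO2 on carbon → nitro group.
  CH(C6H5): pendant –C6H5: benzene ring → arene.
  C6H4: para-disubstituted benzene ring → arene.
  CH(NHCOCH3): pendant –NHC(=O)CH3: N bonded to a carbonyl → amide (not amine).
  CH(CH=CH2): pendant –CH=CH2: C=C double bond → alkene.
  CH=CH: C=C double bond → alkene.
  CH(CH2OH): pendant –CH2OH on an sp³ backbone C → alcohol.
  CO: –C(=O)– with carbon on both sides → ketone.
  CH(NH2): –NH2 on an sp³ carbon with no adjacent C=O → amine.
  C≡CH: C≡C triple bond → alkyne.
Alkene appears at: CH(CH=CH2), CH=CH → 2.

2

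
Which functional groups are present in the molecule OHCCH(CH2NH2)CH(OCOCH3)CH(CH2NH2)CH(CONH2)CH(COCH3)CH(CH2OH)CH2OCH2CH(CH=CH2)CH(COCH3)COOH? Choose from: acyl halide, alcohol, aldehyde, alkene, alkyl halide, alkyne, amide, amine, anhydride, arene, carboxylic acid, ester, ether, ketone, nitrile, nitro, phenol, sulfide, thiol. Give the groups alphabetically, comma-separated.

terminal –CHO: carbonyl C bonded to H and C → aldehyde.
pendant –CH2NH2: N on sp³ C, no adjacent C=O → amine.
pendant –OC(=O)CH3: an acyloxy group → ester.
pendant –CH2NH2: N on sp³ C, no adjacent C=O → amine.
pendant –CONH2: carbonyl C bonded to C and N → amide.
pendant –COCH3: carbonyl C bonded to two carbons → ketone.
pendant –CH2OH on an sp³ backbone C → alcohol.
C–O–C with sp³ carbons on both sides and no adjacent C=O → ether.
pendant –CH=CH2: C=C double bond → alkene.
pendant –COCH3: carbonyl C bonded to two carbons → ketone.
–COOH: carbonyl C bonded to –OH and C → carboxylic acid (the –OH is not a separate alcohol).

alcohol, aldehyde, alkene, amide, amine, carboxylic acid, ester, ether, ketone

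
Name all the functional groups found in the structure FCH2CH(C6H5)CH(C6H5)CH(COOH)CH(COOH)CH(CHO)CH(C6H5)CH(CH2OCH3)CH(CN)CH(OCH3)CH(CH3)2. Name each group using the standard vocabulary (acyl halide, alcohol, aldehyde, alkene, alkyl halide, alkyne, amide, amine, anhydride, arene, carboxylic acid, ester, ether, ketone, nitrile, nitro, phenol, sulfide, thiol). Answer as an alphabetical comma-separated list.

halogen on an sp³ carbon → alkyl halide.
pendant –C6H5: benzene ring → arene.
pendant –C6H5: benzene ring → arene.
pendant –COOH: carbonyl C bonded to C and –OH → carboxylic acid.
pendant –COOH: carbonyl C bonded to C and –OH → carboxylic acid.
pendant –CHO: carbonyl C bonded to C and H → aldehyde.
pendant –C6H5: benzene ring → arene.
pendant –CH2OCH3: C–O–C linkage → ether.
pendant –C≡N: nitrile.
pendant –OCH3: C–O–C with sp³ C, no adjacent C=O → ether.

aldehyde, alkyl halide, arene, carboxylic acid, ether, nitrile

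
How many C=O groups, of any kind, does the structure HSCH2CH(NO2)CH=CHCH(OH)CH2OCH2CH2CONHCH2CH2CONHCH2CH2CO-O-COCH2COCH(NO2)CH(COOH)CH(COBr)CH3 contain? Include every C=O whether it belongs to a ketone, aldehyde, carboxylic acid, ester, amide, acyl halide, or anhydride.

7

CH2CONHCH2: amide, 1 C=O (running total 1).
CH2CONHCH2: amide, 1 C=O (running total 2).
CH2CO-O-COCH2: anhydride, 2 C=O (running total 4).
CO: ketone, 1 C=O (running total 5).
CH(COOH): carboxylic acid, 1 C=O (running total 6).
CH(COBr): acyl halide, 1 C=O (running total 7).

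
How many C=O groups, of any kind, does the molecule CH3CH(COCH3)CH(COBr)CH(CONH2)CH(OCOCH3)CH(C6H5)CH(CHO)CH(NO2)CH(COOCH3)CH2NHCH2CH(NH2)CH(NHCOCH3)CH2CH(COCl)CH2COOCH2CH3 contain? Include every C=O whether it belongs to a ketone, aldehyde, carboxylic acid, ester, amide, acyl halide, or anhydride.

CH(COCH3): ketone, 1 C=O (running total 1).
CH(COBr): acyl halide, 1 C=O (running total 2).
CH(CONH2): amide, 1 C=O (running total 3).
CH(OCOCH3): ester, 1 C=O (running total 4).
CH(CHO): aldehyde, 1 C=O (running total 5).
CH(COOCH3): ester, 1 C=O (running total 6).
CH(NHCOCH3): amide, 1 C=O (running total 7).
CH(COCl): acyl halide, 1 C=O (running total 8).
CH2COOCH2: ester, 1 C=O (running total 9).

9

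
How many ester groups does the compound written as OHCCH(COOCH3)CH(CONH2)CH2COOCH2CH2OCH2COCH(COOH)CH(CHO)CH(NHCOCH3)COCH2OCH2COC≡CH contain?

2

Reading the structure from left to right:
  OHC: terminal –CHO: carbonyl C bonded to H and C → aldehyde.
  CH(COOCH3): pendant –COOCH3: carbonyl C bonded to C and –OCH3 → ester.
  CH(CONH2): pendant –CONH2: carbonyl C bonded to C and N → amide.
  CH2COOCH2: –C(=O)–O–C with C on the carbonyl side → ester.
  CH2OCH2: C–O–C with sp³ carbons on both sides and no adjacent C=O → ether.
  CO: –C(=O)– with carbon on both sides → ketone.
  CH(COOH): pendant –COOH: carbonyl C bonded to C and –OH → carboxylic acid.
  CH(CHO): pendant –CHO: carbonyl C bonded to C and H → aldehyde.
  CH(NHCOCH3): pendant –NHC(=O)CH3: N bonded to a carbonyl → amide (not amine).
  CO: –C(=O)– with carbon on both sides → ketone.
  CH2OCH2: C–O–C with sp³ carbons on both sides and no adjacent C=O → ether.
  CO: –C(=O)– with carbon on both sides → ketone.
  C≡CH: C≡C triple bond → alkyne.
Ester appears at: CH(COOCH3), CH2COOCH2 → 2.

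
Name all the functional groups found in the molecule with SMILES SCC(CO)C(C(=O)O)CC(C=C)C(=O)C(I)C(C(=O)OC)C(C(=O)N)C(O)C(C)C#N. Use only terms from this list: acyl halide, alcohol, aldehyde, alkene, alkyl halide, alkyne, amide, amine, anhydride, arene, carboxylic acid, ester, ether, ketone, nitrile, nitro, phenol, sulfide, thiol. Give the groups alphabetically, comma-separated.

alcohol, alkene, alkyl halide, amide, carboxylic acid, ester, ketone, nitrile, thiol

Reading the structure from left to right:
  HSCH2: –SH on an sp³ carbon → thiol.
  CH(CH2OH): pendant –CH2OH on an sp³ backbone C → alcohol.
  CH(COOH): pendant –COOH: carbonyl C bonded to C and –OH → carboxylic acid.
  CH(CH=CH2): pendant –CH=CH2: C=C double bond → alkene.
  CO: –C(=O)– with carbon on both sides → ketone.
  CH(I): halogen on an sp³ carbon → alkyl halide.
  CH(COOCH3): pendant –COOCH3: carbonyl C bonded to C and –OCH3 → ester.
  CH(CONH2): pendant –CONH2: carbonyl C bonded to C and N → amide.
  CH(OH): –OH on an sp³ carbon → alcohol (secondary).
  CN: –C≡N: carbon triple-bonded to nitrogen → nitrile.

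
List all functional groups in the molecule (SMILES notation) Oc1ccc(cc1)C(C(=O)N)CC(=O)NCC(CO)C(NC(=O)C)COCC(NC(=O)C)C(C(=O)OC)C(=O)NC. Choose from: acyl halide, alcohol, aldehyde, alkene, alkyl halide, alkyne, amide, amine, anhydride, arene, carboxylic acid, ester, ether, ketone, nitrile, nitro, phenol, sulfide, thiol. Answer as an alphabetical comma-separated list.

alcohol, amide, arene, ester, ether, phenol

–OH attached directly to an aromatic ring → phenol (not alcohol); the ring itself is an arene.
pendant –CONH2: carbonyl C bonded to C and N → amide.
–C(=O)–N– linkage → amide (the N is not an amine).
pendant –CH2OH on an sp³ backbone C → alcohol.
pendant –NHC(=O)CH3: N bonded to a carbonyl → amide (not amine).
C–O–C with sp³ carbons on both sides and no adjacent C=O → ether.
pendant –NHC(=O)CH3: N bonded to a carbonyl → amide (not amine).
pendant –COOCH3: carbonyl C bonded to C and –OCH3 → ester.
–C(=O)NHCH3: carbonyl C bonded to C and to N → amide (the N is not an amine).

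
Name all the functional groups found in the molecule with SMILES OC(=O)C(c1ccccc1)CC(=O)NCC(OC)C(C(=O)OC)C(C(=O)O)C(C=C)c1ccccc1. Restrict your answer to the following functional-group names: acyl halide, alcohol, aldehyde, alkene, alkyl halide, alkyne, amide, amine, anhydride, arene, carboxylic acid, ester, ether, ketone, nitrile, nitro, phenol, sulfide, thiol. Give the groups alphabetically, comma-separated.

Working along the chain:
  HOOC: –COOH: carbonyl C bonded to –OH and C → carboxylic acid (the –OH is not a separate alcohol).
  CH(C6H5): pendant –C6H5: benzene ring → arene.
  CH2CONHCH2: –C(=O)–N– linkage → amide (the N is not an amine).
  CH(OCH3): pendant –OCH3: C–O–C with sp³ C, no adjacent C=O → ether.
  CH(COOCH3): pendant –COOCH3: carbonyl C bonded to C and –OCH3 → ester.
  CH(COOH): pendant –COOH: carbonyl C bonded to C and –OH → carboxylic acid.
  CH(CH=CH2): pendant –CH=CH2: C=C double bond → alkene.
  C6H5: –C6H5 phenyl ring → arene.

alkene, amide, arene, carboxylic acid, ester, ether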